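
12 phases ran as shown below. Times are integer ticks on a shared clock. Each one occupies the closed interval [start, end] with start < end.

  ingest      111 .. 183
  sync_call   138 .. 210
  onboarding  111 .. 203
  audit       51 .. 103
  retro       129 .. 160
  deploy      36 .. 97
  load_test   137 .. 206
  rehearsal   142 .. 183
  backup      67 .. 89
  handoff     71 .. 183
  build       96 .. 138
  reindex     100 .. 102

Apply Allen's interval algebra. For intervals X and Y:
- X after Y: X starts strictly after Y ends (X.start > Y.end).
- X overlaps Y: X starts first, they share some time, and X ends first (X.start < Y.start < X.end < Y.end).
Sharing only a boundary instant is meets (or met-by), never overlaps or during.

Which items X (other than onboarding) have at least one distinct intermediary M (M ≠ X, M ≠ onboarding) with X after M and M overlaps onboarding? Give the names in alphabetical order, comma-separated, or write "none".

rehearsal

Target onboarding = [111, 203].
Intermediaries M with M overlaps onboarding: build, handoff.
Via build — items with X after build: rehearsal.
Via handoff — items with X after handoff: none.
Union: rehearsal.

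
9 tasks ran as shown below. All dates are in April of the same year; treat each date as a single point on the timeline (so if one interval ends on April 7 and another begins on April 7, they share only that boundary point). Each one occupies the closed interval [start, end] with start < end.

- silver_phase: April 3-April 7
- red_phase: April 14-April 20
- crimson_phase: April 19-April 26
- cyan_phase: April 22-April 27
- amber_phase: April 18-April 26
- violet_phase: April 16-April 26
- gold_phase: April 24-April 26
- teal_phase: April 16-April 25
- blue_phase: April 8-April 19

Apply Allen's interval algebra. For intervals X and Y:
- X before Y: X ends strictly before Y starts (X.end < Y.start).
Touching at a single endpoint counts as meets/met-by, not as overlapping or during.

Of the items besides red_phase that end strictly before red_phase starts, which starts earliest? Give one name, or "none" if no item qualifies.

Target red_phase = [April 14, April 20].
amber_phase [April 18, April 26] → overlapped-by → excluded.
blue_phase [April 8, April 19] → overlaps → excluded.
crimson_phase [April 19, April 26] → overlapped-by → excluded.
cyan_phase [April 22, April 27] → after → excluded.
gold_phase [April 24, April 26] → after → excluded.
silver_phase [April 3, April 7] → before → candidate.
teal_phase [April 16, April 25] → overlapped-by → excluded.
violet_phase [April 16, April 26] → overlapped-by → excluded.
Among candidates, earliest start is April 3 → silver_phase.

silver_phase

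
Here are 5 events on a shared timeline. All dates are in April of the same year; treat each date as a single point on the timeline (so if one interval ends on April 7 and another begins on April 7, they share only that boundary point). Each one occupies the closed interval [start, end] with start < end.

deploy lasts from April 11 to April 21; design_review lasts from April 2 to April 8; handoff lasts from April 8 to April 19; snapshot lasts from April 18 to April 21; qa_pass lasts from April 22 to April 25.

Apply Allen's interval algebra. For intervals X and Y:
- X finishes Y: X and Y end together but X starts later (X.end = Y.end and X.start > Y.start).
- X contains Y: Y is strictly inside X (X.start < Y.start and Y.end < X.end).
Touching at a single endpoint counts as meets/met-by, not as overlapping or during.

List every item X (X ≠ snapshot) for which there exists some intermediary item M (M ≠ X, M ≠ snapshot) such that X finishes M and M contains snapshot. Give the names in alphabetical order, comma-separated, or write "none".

none

Target snapshot = [April 18, April 21].
Intermediaries M with M contains snapshot: none.
Union: none.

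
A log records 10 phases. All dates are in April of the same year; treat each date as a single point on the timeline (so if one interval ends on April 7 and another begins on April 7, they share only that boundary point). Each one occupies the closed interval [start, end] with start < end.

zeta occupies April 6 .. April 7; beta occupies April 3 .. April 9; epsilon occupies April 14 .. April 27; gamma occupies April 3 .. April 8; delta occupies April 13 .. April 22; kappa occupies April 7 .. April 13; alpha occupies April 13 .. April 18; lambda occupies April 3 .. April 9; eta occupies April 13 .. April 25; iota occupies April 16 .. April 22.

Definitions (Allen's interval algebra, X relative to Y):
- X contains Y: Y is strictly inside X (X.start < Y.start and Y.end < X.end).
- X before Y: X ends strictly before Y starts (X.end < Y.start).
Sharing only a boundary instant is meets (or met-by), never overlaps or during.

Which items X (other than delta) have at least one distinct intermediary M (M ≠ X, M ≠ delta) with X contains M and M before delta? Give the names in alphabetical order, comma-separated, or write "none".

Target delta = [April 13, April 22].
Intermediaries M with M before delta: beta, gamma, lambda, zeta.
Via beta — items with X contains beta: none.
Via gamma — items with X contains gamma: none.
Via lambda — items with X contains lambda: none.
Via zeta — items with X contains zeta: beta, gamma, lambda.
Union: beta, gamma, lambda.

beta, gamma, lambda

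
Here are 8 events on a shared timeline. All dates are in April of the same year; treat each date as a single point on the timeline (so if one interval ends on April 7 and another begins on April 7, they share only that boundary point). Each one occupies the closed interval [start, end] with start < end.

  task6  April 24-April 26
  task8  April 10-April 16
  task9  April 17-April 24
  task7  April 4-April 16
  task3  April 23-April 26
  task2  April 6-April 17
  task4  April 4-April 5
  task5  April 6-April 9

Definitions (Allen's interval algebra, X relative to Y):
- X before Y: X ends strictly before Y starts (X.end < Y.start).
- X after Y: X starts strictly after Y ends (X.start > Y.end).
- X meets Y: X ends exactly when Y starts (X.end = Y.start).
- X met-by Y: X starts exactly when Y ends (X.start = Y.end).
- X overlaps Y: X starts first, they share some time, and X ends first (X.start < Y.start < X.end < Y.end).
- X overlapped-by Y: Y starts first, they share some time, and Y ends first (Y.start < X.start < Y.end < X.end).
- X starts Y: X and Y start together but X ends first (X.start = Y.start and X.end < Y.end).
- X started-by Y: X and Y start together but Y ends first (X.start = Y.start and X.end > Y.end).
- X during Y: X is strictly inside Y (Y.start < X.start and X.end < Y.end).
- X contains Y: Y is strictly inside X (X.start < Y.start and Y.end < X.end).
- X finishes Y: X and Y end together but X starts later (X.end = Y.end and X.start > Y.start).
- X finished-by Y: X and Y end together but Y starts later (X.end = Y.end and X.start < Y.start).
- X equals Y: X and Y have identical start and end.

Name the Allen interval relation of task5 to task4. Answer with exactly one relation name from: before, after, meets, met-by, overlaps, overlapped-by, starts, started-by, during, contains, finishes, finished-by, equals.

task5 = [April 6, April 9]; task4 = [April 4, April 5].
Compare endpoints: task5.start > task4.start, task5.start > task4.end, task5.end > task4.start, task5.end > task4.end.
That pattern is 'after'.

after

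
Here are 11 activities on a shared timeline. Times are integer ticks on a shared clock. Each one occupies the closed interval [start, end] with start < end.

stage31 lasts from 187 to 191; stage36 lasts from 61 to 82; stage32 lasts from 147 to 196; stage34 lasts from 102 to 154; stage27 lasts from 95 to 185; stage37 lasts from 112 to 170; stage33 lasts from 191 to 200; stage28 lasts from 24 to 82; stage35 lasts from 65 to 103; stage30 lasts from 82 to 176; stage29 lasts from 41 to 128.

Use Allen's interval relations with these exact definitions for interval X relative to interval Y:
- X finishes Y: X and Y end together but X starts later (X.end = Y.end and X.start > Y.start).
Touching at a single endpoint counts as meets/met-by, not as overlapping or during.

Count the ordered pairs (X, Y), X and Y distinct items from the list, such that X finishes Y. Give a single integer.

Checking all 110 ordered pairs for relation 'finishes'; matching pairs in alphabetical order:
(stage36, stage28): stage36 finishes stage28 ✓
Count: 1.

1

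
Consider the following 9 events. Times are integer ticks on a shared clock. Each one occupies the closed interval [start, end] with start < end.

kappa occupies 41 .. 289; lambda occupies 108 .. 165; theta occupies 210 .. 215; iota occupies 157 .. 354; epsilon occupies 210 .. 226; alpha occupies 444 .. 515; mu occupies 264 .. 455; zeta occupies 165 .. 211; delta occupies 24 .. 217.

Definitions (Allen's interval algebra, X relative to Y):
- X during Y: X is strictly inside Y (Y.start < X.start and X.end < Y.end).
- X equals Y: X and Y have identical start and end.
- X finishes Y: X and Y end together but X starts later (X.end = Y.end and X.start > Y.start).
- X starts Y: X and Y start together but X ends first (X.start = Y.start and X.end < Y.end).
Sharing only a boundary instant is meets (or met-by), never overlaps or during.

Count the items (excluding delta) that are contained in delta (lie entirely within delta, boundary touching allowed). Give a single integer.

3

Target delta = [24, 217].
alpha [444, 515] → after → no.
epsilon [210, 226] → overlapped-by → no.
iota [157, 354] → overlapped-by → no.
kappa [41, 289] → overlapped-by → no.
lambda [108, 165] → during → counts.
mu [264, 455] → after → no.
theta [210, 215] → during → counts.
zeta [165, 211] → during → counts.
Total: 3.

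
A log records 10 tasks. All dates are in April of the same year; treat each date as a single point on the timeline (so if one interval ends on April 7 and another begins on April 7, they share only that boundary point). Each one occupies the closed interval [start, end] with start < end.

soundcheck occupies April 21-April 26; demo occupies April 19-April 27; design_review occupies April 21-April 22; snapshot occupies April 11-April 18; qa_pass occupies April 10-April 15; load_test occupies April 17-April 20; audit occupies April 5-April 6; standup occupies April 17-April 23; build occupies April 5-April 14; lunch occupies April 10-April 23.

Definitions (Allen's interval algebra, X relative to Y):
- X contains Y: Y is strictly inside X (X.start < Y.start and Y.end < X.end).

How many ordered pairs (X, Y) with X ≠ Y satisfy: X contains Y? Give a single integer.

6

Checking all 90 ordered pairs for relation 'contains'; matching pairs in alphabetical order:
(demo, design_review): demo contains design_review ✓
(demo, soundcheck): demo contains soundcheck ✓
(lunch, design_review): lunch contains design_review ✓
(lunch, load_test): lunch contains load_test ✓
(lunch, snapshot): lunch contains snapshot ✓
(standup, design_review): standup contains design_review ✓
Count: 6.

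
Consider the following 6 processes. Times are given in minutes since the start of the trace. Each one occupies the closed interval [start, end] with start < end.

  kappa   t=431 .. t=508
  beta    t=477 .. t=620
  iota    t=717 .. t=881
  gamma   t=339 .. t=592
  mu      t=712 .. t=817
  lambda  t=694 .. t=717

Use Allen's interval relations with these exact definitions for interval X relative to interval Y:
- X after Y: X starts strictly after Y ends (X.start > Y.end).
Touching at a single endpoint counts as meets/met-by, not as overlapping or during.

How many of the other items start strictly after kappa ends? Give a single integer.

3

Target kappa = [t=431, t=508].
beta [t=477, t=620] → overlapped-by → no.
gamma [t=339, t=592] → contains → no.
iota [t=717, t=881] → after → counts.
lambda [t=694, t=717] → after → counts.
mu [t=712, t=817] → after → counts.
Total: 3.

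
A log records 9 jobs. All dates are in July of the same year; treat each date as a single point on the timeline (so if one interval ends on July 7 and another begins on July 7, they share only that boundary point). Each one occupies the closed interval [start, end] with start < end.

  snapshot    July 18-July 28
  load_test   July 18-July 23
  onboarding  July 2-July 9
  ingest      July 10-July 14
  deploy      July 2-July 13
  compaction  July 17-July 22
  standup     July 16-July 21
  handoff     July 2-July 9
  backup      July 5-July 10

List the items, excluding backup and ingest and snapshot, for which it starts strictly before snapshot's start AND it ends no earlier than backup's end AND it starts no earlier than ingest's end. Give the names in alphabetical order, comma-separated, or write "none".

Conditions: its start is strictly before snapshot's start (X.start < July 18) AND its end is no earlier than backup's end (X.end >= July 10) AND its start is no earlier than ingest's end (X.start >= July 14).
compaction: start July 17 < July 18? ✓; end July 22 >= July 10? ✓; start July 17 >= July 14? ✓ → yes.
deploy: start July 2 < July 18? ✓; end July 13 >= July 10? ✓; start July 2 >= July 14? ✗ → no.
handoff: start July 2 < July 18? ✓; end July 9 >= July 10? ✗; start July 2 >= July 14? ✗ → no.
load_test: start July 18 < July 18? ✗; end July 23 >= July 10? ✓; start July 18 >= July 14? ✓ → no.
onboarding: start July 2 < July 18? ✓; end July 9 >= July 10? ✗; start July 2 >= July 14? ✗ → no.
standup: start July 16 < July 18? ✓; end July 21 >= July 10? ✓; start July 16 >= July 14? ✓ → yes.
Result: compaction, standup.

compaction, standup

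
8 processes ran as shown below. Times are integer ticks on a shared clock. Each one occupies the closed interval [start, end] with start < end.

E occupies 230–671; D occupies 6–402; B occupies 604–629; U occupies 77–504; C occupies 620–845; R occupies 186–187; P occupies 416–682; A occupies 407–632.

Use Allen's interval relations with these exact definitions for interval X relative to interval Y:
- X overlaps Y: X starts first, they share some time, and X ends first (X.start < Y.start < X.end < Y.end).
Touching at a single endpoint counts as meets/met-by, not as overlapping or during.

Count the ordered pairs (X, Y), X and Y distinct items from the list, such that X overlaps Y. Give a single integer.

Checking all 56 ordered pairs for relation 'overlaps'; matching pairs in alphabetical order:
(A, C): A overlaps C ✓
(A, P): A overlaps P ✓
(B, C): B overlaps C ✓
(D, E): D overlaps E ✓
(D, U): D overlaps U ✓
(E, C): E overlaps C ✓
(E, P): E overlaps P ✓
(P, C): P overlaps C ✓
(U, A): U overlaps A ✓
(U, E): U overlaps E ✓
(U, P): U overlaps P ✓
Count: 11.

11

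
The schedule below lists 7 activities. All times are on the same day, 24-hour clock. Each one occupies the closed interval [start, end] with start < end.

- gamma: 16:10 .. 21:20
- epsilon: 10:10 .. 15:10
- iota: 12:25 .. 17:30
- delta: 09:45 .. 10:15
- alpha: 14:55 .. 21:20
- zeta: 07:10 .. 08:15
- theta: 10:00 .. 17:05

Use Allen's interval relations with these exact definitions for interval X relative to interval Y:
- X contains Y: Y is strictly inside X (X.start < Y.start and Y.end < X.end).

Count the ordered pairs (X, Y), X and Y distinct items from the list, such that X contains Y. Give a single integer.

Checking all 42 ordered pairs for relation 'contains'; matching pairs in alphabetical order:
(theta, epsilon): theta contains epsilon ✓
Count: 1.

1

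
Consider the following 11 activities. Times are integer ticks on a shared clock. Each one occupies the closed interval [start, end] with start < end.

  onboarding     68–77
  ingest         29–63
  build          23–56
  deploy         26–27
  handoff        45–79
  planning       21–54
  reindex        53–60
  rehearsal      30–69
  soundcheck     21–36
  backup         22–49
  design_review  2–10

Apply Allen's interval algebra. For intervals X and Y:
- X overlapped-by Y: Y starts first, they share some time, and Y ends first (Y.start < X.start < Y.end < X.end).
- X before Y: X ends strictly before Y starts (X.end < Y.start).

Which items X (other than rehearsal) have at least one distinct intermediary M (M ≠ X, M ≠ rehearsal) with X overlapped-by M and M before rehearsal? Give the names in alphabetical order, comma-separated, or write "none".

none

Target rehearsal = [30, 69].
Intermediaries M with M before rehearsal: deploy, design_review.
Via deploy — items with X overlapped-by deploy: none.
Via design_review — items with X overlapped-by design_review: none.
Union: none.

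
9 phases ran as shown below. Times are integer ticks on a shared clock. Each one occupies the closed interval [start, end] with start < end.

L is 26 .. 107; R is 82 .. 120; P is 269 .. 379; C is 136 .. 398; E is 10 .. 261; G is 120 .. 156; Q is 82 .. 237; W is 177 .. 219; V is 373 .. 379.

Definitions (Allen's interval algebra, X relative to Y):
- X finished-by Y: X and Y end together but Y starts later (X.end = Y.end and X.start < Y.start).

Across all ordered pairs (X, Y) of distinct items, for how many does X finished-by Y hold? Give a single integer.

Checking all 72 ordered pairs for relation 'finished-by'; matching pairs in alphabetical order:
(P, V): P finished-by V ✓
Count: 1.

1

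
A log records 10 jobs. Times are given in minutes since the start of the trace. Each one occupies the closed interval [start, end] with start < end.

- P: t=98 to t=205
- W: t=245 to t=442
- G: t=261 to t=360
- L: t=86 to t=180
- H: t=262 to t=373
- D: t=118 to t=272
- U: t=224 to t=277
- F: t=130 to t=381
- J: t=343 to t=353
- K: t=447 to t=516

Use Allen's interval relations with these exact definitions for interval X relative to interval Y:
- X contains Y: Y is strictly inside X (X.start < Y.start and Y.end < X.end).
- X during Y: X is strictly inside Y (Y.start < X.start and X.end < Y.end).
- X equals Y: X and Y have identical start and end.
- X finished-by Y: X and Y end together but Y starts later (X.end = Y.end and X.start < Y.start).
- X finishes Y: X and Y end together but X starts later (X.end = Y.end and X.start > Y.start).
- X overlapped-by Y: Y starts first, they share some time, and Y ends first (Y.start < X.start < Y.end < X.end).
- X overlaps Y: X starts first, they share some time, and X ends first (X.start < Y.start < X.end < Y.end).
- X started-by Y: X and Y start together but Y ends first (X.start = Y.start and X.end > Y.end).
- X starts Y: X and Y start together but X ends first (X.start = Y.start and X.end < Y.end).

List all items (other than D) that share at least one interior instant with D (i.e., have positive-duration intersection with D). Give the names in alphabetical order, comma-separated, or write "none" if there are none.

Target D = [t=118, t=272].
F [t=130, t=381] → overlapped-by → yes.
G [t=261, t=360] → overlapped-by → yes.
H [t=262, t=373] → overlapped-by → yes.
J [t=343, t=353] → after → no.
K [t=447, t=516] → after → no.
L [t=86, t=180] → overlaps → yes.
P [t=98, t=205] → overlaps → yes.
U [t=224, t=277] → overlapped-by → yes.
W [t=245, t=442] → overlapped-by → yes.
Result: F, G, H, L, P, U, W.

F, G, H, L, P, U, W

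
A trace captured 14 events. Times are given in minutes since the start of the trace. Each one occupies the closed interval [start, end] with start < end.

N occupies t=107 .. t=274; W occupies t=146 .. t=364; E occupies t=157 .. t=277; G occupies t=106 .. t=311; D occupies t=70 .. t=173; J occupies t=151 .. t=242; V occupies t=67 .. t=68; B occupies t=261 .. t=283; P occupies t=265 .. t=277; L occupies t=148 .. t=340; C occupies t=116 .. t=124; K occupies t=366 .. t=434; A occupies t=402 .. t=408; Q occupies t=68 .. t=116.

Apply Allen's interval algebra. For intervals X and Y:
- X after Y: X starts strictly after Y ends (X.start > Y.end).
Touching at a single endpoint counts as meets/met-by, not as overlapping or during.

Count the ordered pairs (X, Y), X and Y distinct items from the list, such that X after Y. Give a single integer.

Checking all 182 ordered pairs for relation 'after'; matching pairs in alphabetical order:
(A, B): A after B ✓
(A, C): A after C ✓
(A, D): A after D ✓
(A, E): A after E ✓
(A, G): A after G ✓
(A, J): A after J ✓
(A, L): A after L ✓
(A, N): A after N ✓
(A, P): A after P ✓
(A, Q): A after Q ✓
(A, V): A after V ✓
(A, W): A after W ✓
(B, C): B after C ✓
(B, D): B after D ✓
(B, J): B after J ✓
(B, Q): B after Q ✓
(B, V): B after V ✓
(C, V): C after V ✓
(D, V): D after V ✓
(E, C): E after C ✓
(E, Q): E after Q ✓
(E, V): E after V ✓
(G, V): G after V ✓
(J, C): J after C ✓
... plus 26 further pairs not listed.
Count: 50.

50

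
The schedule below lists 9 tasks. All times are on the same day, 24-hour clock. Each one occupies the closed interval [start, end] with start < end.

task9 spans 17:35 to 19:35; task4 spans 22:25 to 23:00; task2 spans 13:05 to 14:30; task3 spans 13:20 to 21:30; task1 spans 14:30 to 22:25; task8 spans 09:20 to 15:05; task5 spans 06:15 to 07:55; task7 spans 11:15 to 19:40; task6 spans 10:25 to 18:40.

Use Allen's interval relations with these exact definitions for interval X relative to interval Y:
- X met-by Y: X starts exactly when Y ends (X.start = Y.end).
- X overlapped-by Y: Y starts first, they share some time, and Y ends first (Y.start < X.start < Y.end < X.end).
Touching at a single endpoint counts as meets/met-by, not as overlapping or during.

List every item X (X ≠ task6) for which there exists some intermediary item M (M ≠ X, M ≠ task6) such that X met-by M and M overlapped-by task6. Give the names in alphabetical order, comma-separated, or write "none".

task4

Target task6 = [10:25, 18:40].
Intermediaries M with M overlapped-by task6: task1, task3, task7, task9.
Via task1 — items with X met-by task1: task4.
Via task3 — items with X met-by task3: none.
Via task7 — items with X met-by task7: none.
Via task9 — items with X met-by task9: none.
Union: task4.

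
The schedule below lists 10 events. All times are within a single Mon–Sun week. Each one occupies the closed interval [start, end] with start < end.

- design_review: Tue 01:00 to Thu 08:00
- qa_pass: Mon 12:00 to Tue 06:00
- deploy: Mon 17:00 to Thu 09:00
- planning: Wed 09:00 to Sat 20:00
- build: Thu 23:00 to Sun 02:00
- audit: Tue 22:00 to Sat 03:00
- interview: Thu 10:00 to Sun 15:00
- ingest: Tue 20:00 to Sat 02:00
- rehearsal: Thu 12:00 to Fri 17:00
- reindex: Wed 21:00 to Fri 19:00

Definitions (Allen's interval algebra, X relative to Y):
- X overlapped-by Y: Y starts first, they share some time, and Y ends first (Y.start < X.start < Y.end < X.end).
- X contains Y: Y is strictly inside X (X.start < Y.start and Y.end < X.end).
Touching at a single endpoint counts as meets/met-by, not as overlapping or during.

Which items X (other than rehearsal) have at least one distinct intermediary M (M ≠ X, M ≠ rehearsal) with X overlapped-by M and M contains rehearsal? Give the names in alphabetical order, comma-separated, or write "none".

Target rehearsal = [Thu 12:00, Fri 17:00].
Intermediaries M with M contains rehearsal: audit, ingest, interview, planning, reindex.
Via audit — items with X overlapped-by audit: build, interview, planning.
Via ingest — items with X overlapped-by ingest: audit, build, interview, planning.
Via interview — items with X overlapped-by interview: none.
Via planning — items with X overlapped-by planning: build, interview.
Via reindex — items with X overlapped-by reindex: build, interview.
Union: audit, build, interview, planning.

audit, build, interview, planning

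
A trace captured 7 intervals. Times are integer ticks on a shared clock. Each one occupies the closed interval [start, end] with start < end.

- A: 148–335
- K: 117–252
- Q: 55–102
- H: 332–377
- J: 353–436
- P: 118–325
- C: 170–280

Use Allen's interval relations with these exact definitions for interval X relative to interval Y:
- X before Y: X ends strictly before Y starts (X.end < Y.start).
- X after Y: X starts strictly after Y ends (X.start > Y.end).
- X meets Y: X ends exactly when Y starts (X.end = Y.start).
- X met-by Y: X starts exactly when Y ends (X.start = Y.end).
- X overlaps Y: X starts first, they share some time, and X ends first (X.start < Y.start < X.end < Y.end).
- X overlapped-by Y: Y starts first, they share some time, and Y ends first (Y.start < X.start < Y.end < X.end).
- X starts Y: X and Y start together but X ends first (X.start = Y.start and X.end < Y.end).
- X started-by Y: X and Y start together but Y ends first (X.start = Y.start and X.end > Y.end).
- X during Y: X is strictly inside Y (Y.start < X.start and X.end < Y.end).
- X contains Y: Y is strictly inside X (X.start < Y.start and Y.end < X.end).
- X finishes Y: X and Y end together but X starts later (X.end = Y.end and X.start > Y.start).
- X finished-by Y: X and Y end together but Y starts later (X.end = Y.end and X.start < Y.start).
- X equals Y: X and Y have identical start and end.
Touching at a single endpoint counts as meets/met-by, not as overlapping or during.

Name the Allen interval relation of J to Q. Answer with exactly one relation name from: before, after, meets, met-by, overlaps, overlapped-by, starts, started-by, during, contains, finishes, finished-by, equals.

J = [353, 436]; Q = [55, 102].
Compare endpoints: J.start > Q.start, J.start > Q.end, J.end > Q.start, J.end > Q.end.
That pattern is 'after'.

after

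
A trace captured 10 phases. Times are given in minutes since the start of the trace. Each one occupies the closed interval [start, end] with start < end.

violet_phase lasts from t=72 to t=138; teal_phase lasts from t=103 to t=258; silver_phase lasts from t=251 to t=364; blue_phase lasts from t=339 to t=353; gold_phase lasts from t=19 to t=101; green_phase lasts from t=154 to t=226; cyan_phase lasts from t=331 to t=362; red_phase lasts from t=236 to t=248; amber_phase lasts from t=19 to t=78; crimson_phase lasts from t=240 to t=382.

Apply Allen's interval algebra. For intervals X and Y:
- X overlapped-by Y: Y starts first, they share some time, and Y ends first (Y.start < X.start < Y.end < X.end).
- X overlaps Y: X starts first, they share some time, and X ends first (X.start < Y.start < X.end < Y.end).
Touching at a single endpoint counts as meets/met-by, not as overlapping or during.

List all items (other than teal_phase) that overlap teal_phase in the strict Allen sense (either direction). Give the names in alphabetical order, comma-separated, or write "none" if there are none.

Target teal_phase = [t=103, t=258].
amber_phase [t=19, t=78] → before → no.
blue_phase [t=339, t=353] → after → no.
crimson_phase [t=240, t=382] → overlapped-by → yes.
cyan_phase [t=331, t=362] → after → no.
gold_phase [t=19, t=101] → before → no.
green_phase [t=154, t=226] → during → no.
red_phase [t=236, t=248] → during → no.
silver_phase [t=251, t=364] → overlapped-by → yes.
violet_phase [t=72, t=138] → overlaps → yes.
Result: crimson_phase, silver_phase, violet_phase.

crimson_phase, silver_phase, violet_phase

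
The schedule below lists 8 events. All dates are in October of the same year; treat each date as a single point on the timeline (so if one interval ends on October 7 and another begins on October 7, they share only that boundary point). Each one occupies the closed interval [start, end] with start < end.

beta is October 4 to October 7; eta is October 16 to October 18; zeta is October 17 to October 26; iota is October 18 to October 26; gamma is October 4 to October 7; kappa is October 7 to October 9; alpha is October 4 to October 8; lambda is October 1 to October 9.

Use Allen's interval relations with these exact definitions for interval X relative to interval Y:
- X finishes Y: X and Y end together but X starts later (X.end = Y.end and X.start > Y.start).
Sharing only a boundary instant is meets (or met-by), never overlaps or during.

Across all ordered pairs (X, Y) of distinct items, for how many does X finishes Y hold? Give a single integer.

Checking all 56 ordered pairs for relation 'finishes'; matching pairs in alphabetical order:
(iota, zeta): iota finishes zeta ✓
(kappa, lambda): kappa finishes lambda ✓
Count: 2.

2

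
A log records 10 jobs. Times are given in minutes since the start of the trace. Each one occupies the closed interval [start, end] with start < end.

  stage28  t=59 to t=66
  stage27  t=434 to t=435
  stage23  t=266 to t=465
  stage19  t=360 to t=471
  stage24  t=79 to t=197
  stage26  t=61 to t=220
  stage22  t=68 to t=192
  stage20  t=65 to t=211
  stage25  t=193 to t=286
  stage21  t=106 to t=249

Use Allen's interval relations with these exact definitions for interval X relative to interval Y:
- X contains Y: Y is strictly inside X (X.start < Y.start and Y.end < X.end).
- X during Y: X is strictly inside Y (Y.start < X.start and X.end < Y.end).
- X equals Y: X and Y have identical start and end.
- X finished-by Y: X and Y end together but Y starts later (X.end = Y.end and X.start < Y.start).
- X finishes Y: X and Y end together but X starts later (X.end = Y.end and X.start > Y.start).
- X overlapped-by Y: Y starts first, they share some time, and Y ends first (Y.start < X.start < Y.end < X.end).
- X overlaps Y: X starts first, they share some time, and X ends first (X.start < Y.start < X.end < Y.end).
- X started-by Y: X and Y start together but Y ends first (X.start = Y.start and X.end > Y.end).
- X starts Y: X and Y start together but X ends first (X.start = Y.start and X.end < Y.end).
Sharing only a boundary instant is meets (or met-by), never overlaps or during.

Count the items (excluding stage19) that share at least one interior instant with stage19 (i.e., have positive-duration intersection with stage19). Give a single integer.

Target stage19 = [t=360, t=471].
stage20 [t=65, t=211] → before → no.
stage21 [t=106, t=249] → before → no.
stage22 [t=68, t=192] → before → no.
stage23 [t=266, t=465] → overlaps → counts.
stage24 [t=79, t=197] → before → no.
stage25 [t=193, t=286] → before → no.
stage26 [t=61, t=220] → before → no.
stage27 [t=434, t=435] → during → counts.
stage28 [t=59, t=66] → before → no.
Total: 2.

2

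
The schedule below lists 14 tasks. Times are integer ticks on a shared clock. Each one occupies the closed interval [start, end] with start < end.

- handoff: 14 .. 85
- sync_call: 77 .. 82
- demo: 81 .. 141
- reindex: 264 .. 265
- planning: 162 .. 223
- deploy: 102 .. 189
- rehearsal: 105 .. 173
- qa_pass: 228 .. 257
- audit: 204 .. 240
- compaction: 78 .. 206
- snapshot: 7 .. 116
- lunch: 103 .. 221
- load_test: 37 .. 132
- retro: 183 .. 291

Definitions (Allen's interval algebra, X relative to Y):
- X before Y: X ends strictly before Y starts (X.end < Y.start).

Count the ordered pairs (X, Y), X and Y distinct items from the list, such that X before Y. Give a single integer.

Checking all 182 ordered pairs for relation 'before'; matching pairs in alphabetical order:
(audit, reindex): audit before reindex ✓
(compaction, qa_pass): compaction before qa_pass ✓
(compaction, reindex): compaction before reindex ✓
(demo, audit): demo before audit ✓
(demo, planning): demo before planning ✓
(demo, qa_pass): demo before qa_pass ✓
(demo, reindex): demo before reindex ✓
(demo, retro): demo before retro ✓
(deploy, audit): deploy before audit ✓
(deploy, qa_pass): deploy before qa_pass ✓
(deploy, reindex): deploy before reindex ✓
(handoff, audit): handoff before audit ✓
(handoff, deploy): handoff before deploy ✓
(handoff, lunch): handoff before lunch ✓
(handoff, planning): handoff before planning ✓
(handoff, qa_pass): handoff before qa_pass ✓
(handoff, rehearsal): handoff before rehearsal ✓
(handoff, reindex): handoff before reindex ✓
(handoff, retro): handoff before retro ✓
(load_test, audit): load_test before audit ✓
(load_test, planning): load_test before planning ✓
(load_test, qa_pass): load_test before qa_pass ✓
(load_test, reindex): load_test before reindex ✓
(load_test, retro): load_test before retro ✓
... plus 22 further pairs not listed.
Count: 46.

46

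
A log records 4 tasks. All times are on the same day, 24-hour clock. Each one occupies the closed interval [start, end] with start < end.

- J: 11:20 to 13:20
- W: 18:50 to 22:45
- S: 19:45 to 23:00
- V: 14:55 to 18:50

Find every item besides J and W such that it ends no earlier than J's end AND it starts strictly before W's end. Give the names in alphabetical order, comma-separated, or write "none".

S, V

Conditions: its end is no earlier than J's end (X.end >= 13:20) AND its start is strictly before W's end (X.start < 22:45).
S: end 23:00 >= 13:20? ✓; start 19:45 < 22:45? ✓ → yes.
V: end 18:50 >= 13:20? ✓; start 14:55 < 22:45? ✓ → yes.
Result: S, V.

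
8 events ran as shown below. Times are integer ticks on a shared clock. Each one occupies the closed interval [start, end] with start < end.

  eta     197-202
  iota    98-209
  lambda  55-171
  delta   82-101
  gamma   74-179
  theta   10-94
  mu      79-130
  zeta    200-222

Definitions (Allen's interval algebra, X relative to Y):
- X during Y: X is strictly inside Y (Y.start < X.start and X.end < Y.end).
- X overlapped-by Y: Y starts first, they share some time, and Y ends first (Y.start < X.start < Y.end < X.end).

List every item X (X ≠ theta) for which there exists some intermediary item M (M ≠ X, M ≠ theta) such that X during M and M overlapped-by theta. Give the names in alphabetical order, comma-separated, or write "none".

delta, mu

Target theta = [10, 94].
Intermediaries M with M overlapped-by theta: delta, gamma, lambda, mu.
Via delta — items with X during delta: none.
Via gamma — items with X during gamma: delta, mu.
Via lambda — items with X during lambda: delta, mu.
Via mu — items with X during mu: delta.
Union: delta, mu.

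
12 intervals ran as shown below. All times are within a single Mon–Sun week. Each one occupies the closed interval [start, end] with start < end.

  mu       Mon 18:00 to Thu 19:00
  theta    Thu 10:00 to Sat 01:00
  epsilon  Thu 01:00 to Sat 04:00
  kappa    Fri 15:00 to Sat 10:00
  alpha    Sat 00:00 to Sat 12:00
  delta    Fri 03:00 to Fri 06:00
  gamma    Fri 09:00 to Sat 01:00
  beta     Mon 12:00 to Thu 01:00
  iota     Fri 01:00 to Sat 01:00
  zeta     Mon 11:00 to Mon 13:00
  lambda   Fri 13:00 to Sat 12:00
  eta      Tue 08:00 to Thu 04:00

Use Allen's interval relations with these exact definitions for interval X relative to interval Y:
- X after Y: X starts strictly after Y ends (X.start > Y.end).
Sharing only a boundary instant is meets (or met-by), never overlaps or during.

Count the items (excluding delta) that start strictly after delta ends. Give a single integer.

Target delta = [Fri 03:00, Fri 06:00].
alpha [Sat 00:00, Sat 12:00] → after → counts.
beta [Mon 12:00, Thu 01:00] → before → no.
epsilon [Thu 01:00, Sat 04:00] → contains → no.
eta [Tue 08:00, Thu 04:00] → before → no.
gamma [Fri 09:00, Sat 01:00] → after → counts.
iota [Fri 01:00, Sat 01:00] → contains → no.
kappa [Fri 15:00, Sat 10:00] → after → counts.
lambda [Fri 13:00, Sat 12:00] → after → counts.
mu [Mon 18:00, Thu 19:00] → before → no.
theta [Thu 10:00, Sat 01:00] → contains → no.
zeta [Mon 11:00, Mon 13:00] → before → no.
Total: 4.

4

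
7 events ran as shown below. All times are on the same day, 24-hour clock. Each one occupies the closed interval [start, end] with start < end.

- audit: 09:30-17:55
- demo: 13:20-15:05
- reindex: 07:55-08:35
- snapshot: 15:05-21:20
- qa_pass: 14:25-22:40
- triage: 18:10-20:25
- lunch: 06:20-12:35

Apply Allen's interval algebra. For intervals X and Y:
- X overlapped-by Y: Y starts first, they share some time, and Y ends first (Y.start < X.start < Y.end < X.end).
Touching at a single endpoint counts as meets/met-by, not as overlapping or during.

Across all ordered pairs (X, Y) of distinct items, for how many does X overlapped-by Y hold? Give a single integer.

Checking all 42 ordered pairs for relation 'overlapped-by'; matching pairs in alphabetical order:
(audit, lunch): audit overlapped-by lunch ✓
(qa_pass, audit): qa_pass overlapped-by audit ✓
(qa_pass, demo): qa_pass overlapped-by demo ✓
(snapshot, audit): snapshot overlapped-by audit ✓
Count: 4.

4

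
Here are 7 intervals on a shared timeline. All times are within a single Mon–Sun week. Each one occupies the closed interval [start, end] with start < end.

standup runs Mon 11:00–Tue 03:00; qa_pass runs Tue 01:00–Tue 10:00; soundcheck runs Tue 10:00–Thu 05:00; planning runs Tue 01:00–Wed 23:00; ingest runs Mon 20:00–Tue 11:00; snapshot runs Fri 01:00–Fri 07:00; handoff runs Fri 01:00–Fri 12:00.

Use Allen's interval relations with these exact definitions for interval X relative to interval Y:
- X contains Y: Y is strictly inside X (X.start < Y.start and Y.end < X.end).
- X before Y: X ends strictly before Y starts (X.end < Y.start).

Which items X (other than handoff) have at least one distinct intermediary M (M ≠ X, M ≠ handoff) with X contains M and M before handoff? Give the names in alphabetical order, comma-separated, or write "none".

Target handoff = [Fri 01:00, Fri 12:00].
Intermediaries M with M before handoff: ingest, planning, qa_pass, soundcheck, standup.
Via ingest — items with X contains ingest: none.
Via planning — items with X contains planning: none.
Via qa_pass — items with X contains qa_pass: ingest.
Via soundcheck — items with X contains soundcheck: none.
Via standup — items with X contains standup: none.
Union: ingest.

ingest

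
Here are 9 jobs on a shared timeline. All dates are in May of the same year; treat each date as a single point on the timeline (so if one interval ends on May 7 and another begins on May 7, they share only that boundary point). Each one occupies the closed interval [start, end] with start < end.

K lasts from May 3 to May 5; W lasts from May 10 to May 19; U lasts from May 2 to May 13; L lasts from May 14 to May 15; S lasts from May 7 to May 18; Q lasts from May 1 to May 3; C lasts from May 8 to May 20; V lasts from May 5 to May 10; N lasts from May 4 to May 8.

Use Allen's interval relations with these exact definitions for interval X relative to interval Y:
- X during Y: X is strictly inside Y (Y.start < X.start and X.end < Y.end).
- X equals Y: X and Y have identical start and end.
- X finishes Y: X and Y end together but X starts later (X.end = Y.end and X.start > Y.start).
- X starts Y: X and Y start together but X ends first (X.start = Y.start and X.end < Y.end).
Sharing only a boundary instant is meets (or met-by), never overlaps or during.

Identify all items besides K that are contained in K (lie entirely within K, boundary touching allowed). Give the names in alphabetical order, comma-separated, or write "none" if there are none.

none

Target K = [May 3, May 5].
C [May 8, May 20] → after → no.
L [May 14, May 15] → after → no.
N [May 4, May 8] → overlapped-by → no.
Q [May 1, May 3] → meets → no.
S [May 7, May 18] → after → no.
U [May 2, May 13] → contains → no.
V [May 5, May 10] → met-by → no.
W [May 10, May 19] → after → no.
Result: none.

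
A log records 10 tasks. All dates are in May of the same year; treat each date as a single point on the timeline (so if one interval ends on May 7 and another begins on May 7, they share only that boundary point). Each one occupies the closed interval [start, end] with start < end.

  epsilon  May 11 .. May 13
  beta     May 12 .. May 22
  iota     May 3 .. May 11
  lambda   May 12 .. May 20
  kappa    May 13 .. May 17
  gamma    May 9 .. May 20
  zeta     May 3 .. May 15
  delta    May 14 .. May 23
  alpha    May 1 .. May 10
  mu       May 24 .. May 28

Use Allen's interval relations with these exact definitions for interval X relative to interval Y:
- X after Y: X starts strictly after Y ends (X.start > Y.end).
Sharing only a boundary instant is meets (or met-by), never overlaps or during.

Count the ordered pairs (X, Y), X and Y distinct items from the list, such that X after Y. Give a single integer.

19

Checking all 90 ordered pairs for relation 'after'; matching pairs in alphabetical order:
(beta, alpha): beta after alpha ✓
(beta, iota): beta after iota ✓
(delta, alpha): delta after alpha ✓
(delta, epsilon): delta after epsilon ✓
(delta, iota): delta after iota ✓
(epsilon, alpha): epsilon after alpha ✓
(kappa, alpha): kappa after alpha ✓
(kappa, iota): kappa after iota ✓
(lambda, alpha): lambda after alpha ✓
(lambda, iota): lambda after iota ✓
(mu, alpha): mu after alpha ✓
(mu, beta): mu after beta ✓
(mu, delta): mu after delta ✓
(mu, epsilon): mu after epsilon ✓
(mu, gamma): mu after gamma ✓
(mu, iota): mu after iota ✓
(mu, kappa): mu after kappa ✓
(mu, lambda): mu after lambda ✓
(mu, zeta): mu after zeta ✓
Count: 19.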